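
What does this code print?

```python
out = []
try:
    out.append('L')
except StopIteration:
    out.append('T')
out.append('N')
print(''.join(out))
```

Execution trace: 'L' (try body, no exception) → 'N' (after the try/except). Output: LN

Answer: LN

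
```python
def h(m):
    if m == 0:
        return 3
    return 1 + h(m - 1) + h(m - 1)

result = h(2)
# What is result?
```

h(m) = 1 + 2·h(m-1), h(0)=3. Closed form: (3+1)·2^2 - 1 = 15.

Answer: 15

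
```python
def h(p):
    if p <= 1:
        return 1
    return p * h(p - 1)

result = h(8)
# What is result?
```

h(8) = 8 * 7 * 6 * 5 * 4 * 3 * 2 * 1 = 40320

Answer: 40320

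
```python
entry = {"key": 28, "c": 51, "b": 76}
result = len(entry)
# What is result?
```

Trace:
`entry = {"key": 28, "c": 51, "b": 76}` → entry = {'key': 28, 'c': 51, 'b': 76}
`result = len(entry)` → result = 3
So result = 3

Answer: 3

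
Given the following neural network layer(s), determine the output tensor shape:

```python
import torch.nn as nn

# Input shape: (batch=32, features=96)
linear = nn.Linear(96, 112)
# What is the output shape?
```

Input: (32, 96) -> Output: (32, 112)

Answer: (32, 112)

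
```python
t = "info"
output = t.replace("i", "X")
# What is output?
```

Trace:
`t = "info"` → t = 'info'
`output = t.replace("i", "X")` → output = 'Xnfo'
So output = 'Xnfo'

Answer: 'Xnfo'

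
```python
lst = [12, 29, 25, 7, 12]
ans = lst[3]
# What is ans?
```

Trace:
`lst = [12, 29, 25, 7, 12]` → lst = [12, 29, 25, 7, 12]
`ans = lst[3]` → ans = 7
So ans = 7

Answer: 7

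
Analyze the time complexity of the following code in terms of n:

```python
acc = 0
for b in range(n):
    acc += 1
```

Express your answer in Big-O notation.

Each loop level contributes: n. Multiplying the contributions gives O(n).

Answer: O(n)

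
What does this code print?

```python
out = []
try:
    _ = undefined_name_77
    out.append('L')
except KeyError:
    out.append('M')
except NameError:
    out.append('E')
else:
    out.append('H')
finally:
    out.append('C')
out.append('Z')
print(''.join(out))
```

Execution trace: 'E' (except NameError) → 'C' (finally) → 'Z' (after the try/except). Output: ECZ

Answer: ECZ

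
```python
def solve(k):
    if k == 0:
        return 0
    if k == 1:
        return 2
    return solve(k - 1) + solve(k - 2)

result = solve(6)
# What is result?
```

Build up from base cases: solve(0)=0, solve(1)=2, solve(2)=2, solve(3)=4, solve(4)=6, solve(5)=10, solve(6)=16

Answer: 16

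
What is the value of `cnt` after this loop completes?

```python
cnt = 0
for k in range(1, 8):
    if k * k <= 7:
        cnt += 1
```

Count numbers where k² ≤ 7
`cnt` takes the values: 0 → 1 → 2

Answer: 2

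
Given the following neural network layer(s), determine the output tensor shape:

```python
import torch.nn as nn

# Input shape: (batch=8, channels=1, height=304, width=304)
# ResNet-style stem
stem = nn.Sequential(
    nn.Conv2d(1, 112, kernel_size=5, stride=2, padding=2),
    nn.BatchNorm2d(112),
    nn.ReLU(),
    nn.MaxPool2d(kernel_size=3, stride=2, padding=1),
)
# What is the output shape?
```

Input: (8, 1, 304, 304) -> after Conv2d 5x5 stride=2: (8, 112, 152, 152) -> Output: (8, 112, 76, 76)

Answer: (8, 112, 76, 76)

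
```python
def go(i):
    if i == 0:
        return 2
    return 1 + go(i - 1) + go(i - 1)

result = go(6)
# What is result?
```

go(i) = 1 + 2·go(i-1), go(0)=2. Closed form: (2+1)·2^6 - 1 = 191.

Answer: 191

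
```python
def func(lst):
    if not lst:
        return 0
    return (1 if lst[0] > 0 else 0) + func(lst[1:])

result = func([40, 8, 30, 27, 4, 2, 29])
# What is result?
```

Count of positive elements in [40, 8, 30, 27, 4, 2, 29] = 7

Answer: 7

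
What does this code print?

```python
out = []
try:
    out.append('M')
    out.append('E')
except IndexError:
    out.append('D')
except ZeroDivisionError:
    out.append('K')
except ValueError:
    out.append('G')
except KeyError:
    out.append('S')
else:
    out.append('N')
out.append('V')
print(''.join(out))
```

Execution trace: 'M' (try body) → 'E' (try body, no exception) → 'N' (else) → 'V' (after the try/except). Output: MENV

Answer: MENV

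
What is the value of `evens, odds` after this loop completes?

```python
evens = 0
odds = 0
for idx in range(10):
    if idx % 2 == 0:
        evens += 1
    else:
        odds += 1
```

Count evens and odds in range(10)
`evens, odds` takes the values: (0, 0) → (1, 0) → (1, 1) → (2, 1) → (2, 2) → (3, 2) → (3, 3) → (4, 3) → (4, 4) → (5, 4) → (5, 5)

Answer: 5, 5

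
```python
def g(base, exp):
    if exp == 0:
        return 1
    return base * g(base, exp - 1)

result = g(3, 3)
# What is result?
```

g(3, 3) = 3 * 3 * 3 = 27

Answer: 27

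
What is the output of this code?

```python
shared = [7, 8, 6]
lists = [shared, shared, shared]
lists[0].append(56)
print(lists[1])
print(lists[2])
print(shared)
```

Key concept: list of same reference.
Step by step:
`shared = [7, 8, 6]` → shared = [7, 8, 6]
`lists = [shared, shared, shared]` → lists = [[7, 8, 6], [7, 8, 6], [7, 8, 6]]
`lists[0].append(56)` → shared = [7, 8, 6, 56]; lists = [[7, 8, 6, 56], [7, 8, 6, 56], [7, 8, 6, 56]]
`print(lists[1])` → prints [7, 8, 6, 56]
`print(lists[2])` → prints [7, 8, 6, 56]
`print(shared)` → prints [7, 8, 6, 56]

Answer:
[7, 8, 6, 56]
[7, 8, 6, 56]
[7, 8, 6, 56]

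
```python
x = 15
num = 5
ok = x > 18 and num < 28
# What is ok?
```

Trace:
`x = 15` → x = 15
`num = 5` → num = 5
`ok = x > 18 and num < 28` → ok = False
So ok = False

Answer: False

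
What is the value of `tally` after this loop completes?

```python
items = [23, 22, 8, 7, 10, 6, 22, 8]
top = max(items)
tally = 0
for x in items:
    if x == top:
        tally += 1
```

Count of max value 23 in [23, 22, 8, 7, 10, 6, 22, 8]
`tally` takes the values: 0 → 1

Answer: 1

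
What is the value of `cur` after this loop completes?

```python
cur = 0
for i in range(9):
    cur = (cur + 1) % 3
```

Increment mod 3, 9 times = 0
`cur` takes the values: 0 → 1 → 2 → 0 → 1 → 2 → 0 → 1 → 2 → 0

Answer: 0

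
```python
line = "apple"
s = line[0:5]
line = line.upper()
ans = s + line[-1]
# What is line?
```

Trace:
`line = "apple"` → line = 'apple'
`s = line[0:5]` → s = 'apple'
`line = line.upper()` → line = 'APPLE'
`ans = s + line[-1]` → ans = 'appleE'
So line = 'APPLE'

Answer: 'APPLE'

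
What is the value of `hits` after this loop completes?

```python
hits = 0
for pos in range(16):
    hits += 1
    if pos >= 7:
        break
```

Loop breaks when pos reaches 7, hits is 8
`hits` takes the values: 0 → 1 → 2 → 3 → 4 → 5 → 6 → 7 → 8

Answer: 8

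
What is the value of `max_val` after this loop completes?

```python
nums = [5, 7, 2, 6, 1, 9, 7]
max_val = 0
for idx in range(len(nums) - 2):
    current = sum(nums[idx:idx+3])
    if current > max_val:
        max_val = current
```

Max sum of 3-element window in [5, 7, 2, 6, 1, 9, 7]
`max_val` takes the values: 0 → 14 → 15 → 16 → 17

Answer: 17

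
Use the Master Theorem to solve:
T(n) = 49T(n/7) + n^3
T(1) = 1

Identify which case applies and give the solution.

a=49, b=7, f(n)=n^3. log_7(49) = 2. Since c=3 > 2 and the regularity condition holds (49(n/7)^3 = (49/7^3)n^3 with 49/7^3 < 1), Case 3 applies: T(n) = Θ(f(n)) = O(n^3).

Answer: O(n^3) - Case 3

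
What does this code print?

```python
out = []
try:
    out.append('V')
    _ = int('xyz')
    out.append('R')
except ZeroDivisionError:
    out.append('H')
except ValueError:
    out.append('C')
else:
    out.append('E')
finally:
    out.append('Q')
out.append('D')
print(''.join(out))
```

Execution trace: 'V' (try body) → 'C' (except ValueError) → 'Q' (finally) → 'D' (after the try/except). Output: VCQD

Answer: VCQD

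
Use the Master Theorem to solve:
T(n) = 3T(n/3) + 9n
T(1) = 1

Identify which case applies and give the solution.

a=3, b=3, f(n)=9n. log_3(3) = 1. Since c=1 = 1, Case 2 applies: T(n) = Θ(n^log_b(a) · log n) = O(n log n).

Answer: O(n log n) - Case 2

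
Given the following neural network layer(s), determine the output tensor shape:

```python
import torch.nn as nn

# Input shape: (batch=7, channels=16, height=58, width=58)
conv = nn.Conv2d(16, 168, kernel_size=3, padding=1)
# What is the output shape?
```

Input: (7, 16, 58, 58) -> Output: (7, 168, 58, 58)

Answer: (7, 168, 58, 58)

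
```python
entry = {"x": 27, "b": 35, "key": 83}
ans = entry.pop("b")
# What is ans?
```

Trace:
`entry = {"x": 27, "b": 35, "key": 83}` → entry = {'x': 27, 'b': 35, 'key': 83}
`ans = entry.pop("b")` → entry = {'x': 27, 'key': 83}; ans = 35
So ans = 35

Answer: 35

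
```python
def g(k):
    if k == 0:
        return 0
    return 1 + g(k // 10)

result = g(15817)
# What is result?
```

Count of digits of 15817: 5

Answer: 5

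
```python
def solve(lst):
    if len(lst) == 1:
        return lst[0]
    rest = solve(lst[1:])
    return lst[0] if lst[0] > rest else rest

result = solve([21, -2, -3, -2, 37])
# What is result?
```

Recursive max over [21, -2, -3, -2, 37] = 37

Answer: 37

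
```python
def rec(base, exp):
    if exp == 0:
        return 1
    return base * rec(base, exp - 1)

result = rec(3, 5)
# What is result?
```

rec(3, 5) = 3 * 3 * 3 * 3 * 3 = 243

Answer: 243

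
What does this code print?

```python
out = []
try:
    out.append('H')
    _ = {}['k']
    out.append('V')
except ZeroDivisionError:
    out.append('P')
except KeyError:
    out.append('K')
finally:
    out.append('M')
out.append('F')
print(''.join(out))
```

Execution trace: 'H' (try body) → 'K' (except KeyError) → 'M' (finally) → 'F' (after the try/except). Output: HKMF

Answer: HKMF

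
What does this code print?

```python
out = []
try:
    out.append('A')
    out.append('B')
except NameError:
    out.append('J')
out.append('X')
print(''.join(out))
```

Execution trace: 'A' (try body) → 'B' (try body, no exception) → 'X' (after the try/except). Output: ABX

Answer: ABX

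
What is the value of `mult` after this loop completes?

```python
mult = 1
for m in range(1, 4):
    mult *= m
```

3! = 6
`mult` takes the values: 1 → 2 → 6

Answer: 6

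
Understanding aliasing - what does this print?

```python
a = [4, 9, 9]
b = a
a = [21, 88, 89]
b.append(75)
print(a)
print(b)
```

Key concept: rebinding vs mutation: a is rebound to a new list, b still points at the original.
Step by step:
`a = [4, 9, 9]` → a = [4, 9, 9]
`b = a` → b = [4, 9, 9] (same object as a)
`a = [21, 88, 89]` → a = [21, 88, 89]
`b.append(75)` → b = [4, 9, 9, 75]
`print(a)` → prints [21, 88, 89]
`print(b)` → prints [4, 9, 9, 75]

Answer:
[21, 88, 89]
[4, 9, 9, 75]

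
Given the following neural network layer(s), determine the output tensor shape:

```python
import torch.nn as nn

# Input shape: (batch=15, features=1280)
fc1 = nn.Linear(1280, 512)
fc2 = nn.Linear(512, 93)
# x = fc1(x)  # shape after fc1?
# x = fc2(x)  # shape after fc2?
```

Input: (15, 1280) -> after fc1: (15, 512) -> Output: (15, 93)

Answer: (15, 93)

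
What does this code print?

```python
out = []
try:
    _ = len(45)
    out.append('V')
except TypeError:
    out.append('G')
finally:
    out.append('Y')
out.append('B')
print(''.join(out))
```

Execution trace: 'G' (except TypeError) → 'Y' (finally) → 'B' (after the try/except). Output: GYB

Answer: GYB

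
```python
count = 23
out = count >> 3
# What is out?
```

Trace:
`count = 23` → count = 23
`out = count >> 3` → out = 2
So out = 2

Answer: 2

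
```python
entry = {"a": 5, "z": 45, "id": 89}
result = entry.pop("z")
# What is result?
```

Trace:
`entry = {"a": 5, "z": 45, "id": 89}` → entry = {'a': 5, 'z': 45, 'id': 89}
`result = entry.pop("z")` → entry = {'a': 5, 'id': 89}; result = 45
So result = 45

Answer: 45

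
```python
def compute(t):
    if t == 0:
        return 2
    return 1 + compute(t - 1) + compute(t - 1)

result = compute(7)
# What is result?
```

compute(t) = 1 + 2·compute(t-1), compute(0)=2. Closed form: (2+1)·2^7 - 1 = 383.

Answer: 383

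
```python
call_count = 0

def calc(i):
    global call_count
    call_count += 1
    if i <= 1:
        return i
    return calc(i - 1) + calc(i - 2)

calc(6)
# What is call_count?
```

Calls(i) = 1 + Calls(i-1) + Calls(i-2); Calls(0)=Calls(1)=1. For i=6 this gives 25.

Answer: 25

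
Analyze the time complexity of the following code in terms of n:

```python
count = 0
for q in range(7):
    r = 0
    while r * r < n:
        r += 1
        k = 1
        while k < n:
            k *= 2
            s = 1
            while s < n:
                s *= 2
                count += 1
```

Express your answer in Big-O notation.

Each loop level contributes: 1 × √n × log n × log n. Multiplying the contributions gives O(√n log² n).

Answer: O(√n log² n)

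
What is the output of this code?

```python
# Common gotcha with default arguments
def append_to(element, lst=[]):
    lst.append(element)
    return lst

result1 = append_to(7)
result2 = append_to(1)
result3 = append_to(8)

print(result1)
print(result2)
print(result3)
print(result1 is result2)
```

Key concept: mutable default argument gotcha.
Step by step:
`result1 = append_to(7)` → result1 = [7]
`result2 = append_to(1)` → result1 = [7, 1] (same object as result2); result2 = [7, 1] (same object as result1)
`result3 = append_to(8)` → result1 = [7, 1, 8] (same object as result2, result3); result2 = [7, 1, 8] (same object as result1, result3); result3 = [7, 1, 8] (same object as result1, result2)
`print(result1)` → prints [7, 1, 8]
`print(result2)` → prints [7, 1, 8]
`print(result3)` → prints [7, 1, 8]
`print(result1 is result2)` → prints True

Answer:
[7, 1, 8]
[7, 1, 8]
[7, 1, 8]
True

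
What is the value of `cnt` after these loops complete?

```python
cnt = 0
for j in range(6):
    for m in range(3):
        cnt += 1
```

6 * 3 = 18
`cnt` takes the values: 0 → 1 → 2 → 3 → 4 → 5 → 6 → 7 → 8 → 9 → 10 → 11 → 12 → 13 → 14 → 15 → 16 → 17 → 18

Answer: 18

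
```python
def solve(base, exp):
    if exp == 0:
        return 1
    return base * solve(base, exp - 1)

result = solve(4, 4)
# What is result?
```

solve(4, 4) = 4 * 4 * 4 * 4 = 256

Answer: 256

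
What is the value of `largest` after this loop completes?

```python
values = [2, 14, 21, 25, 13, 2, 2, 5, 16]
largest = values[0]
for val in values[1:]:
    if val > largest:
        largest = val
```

Maximum of [2, 14, 21, 25, 13, 2, 2, 5, 16]
`largest` takes the values: 2 → 14 → 21 → 25

Answer: 25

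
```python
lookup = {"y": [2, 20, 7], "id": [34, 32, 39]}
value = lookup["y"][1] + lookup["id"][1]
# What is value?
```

Trace:
`lookup = {"y": [2, 20, 7], "id": [34, 32, 39]}` → lookup = {'y': [2, 20, 7], 'id': [34, 32, 39]}
`value = lookup["y"][1] + lookup["id"][1]` → value = 52
So value = 52

Answer: 52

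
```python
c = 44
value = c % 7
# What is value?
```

Trace:
`c = 44` → c = 44
`value = c % 7` → value = 2
So value = 2

Answer: 2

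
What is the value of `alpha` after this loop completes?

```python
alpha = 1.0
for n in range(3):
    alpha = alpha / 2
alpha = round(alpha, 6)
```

Halving LR 3 times: 1 / 2^3
`alpha` takes the values: 1.0 → 0.5 → 0.25 → 0.125

Answer: 0.125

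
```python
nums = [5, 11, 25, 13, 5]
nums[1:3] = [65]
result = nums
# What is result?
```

Trace:
`nums = [5, 11, 25, 13, 5]` → nums = [5, 11, 25, 13, 5]
`nums[1:3] = [65]` → nums = [5, 65, 13, 5]
`result = nums` → result = [5, 65, 13, 5]
So result = [5, 65, 13, 5]

Answer: [5, 65, 13, 5]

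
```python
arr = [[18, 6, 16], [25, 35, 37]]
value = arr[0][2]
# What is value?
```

Trace:
`arr = [[18, 6, 16], [25, 35, 37]]` → arr = [[18, 6, 16], [25, 35, 37]]
`value = arr[0][2]` → value = 16
So value = 16

Answer: 16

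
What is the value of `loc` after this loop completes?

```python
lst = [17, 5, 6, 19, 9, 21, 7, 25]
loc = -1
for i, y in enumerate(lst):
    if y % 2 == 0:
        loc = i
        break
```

First even number index in [17, 5, 6, 19, 9, 21, 7, 25]
`loc` takes the values: -1 → 2

Answer: 2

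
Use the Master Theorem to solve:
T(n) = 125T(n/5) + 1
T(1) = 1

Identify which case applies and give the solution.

a=125, b=5, f(n)=1. log_5(125) = 3. Since c=0 < 3, Case 1 applies: T(n) = Θ(n^log_b(a)) = O(n^3).

Answer: O(n^3) - Case 1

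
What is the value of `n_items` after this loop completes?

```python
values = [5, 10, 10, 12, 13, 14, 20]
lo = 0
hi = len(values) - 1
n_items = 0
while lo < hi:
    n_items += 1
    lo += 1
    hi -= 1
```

Iterations until pointers meet (list length 7)
`n_items` takes the values: 0 → 1 → 2 → 3

Answer: 3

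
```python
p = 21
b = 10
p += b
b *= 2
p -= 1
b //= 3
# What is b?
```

Trace:
`p = 21` → p = 21
`b = 10` → b = 10
`p += b` → p = 31
`b *= 2` → b = 20
`p -= 1` → p = 30
`b //= 3` → b = 6
So b = 6

Answer: 6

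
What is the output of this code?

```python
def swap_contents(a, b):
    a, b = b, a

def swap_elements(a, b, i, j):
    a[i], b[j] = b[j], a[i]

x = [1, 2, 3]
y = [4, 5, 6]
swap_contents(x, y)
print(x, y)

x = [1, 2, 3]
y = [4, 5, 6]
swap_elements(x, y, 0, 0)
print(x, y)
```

Key concept: parameter rebinding vs mutation.
Step by step:
`x = [1, 2, 3]` → x = [1, 2, 3]
`y = [4, 5, 6]` → y = [4, 5, 6]
`swap_contents(x, y)` → no visible change to tracked variables
`print(x, y)` → prints [1, 2, 3] [4, 5, 6]
`x = [1, 2, 3]` → x = [1, 2, 3]
`y = [4, 5, 6]` → y = [4, 5, 6]
`swap_elements(x, y, 0, 0)` → x = [4, 2, 3]; y = [1, 5, 6]
`print(x, y)` → prints [4, 2, 3] [1, 5, 6]

Answer:
[1, 2, 3] [4, 5, 6]
[4, 2, 3] [1, 5, 6]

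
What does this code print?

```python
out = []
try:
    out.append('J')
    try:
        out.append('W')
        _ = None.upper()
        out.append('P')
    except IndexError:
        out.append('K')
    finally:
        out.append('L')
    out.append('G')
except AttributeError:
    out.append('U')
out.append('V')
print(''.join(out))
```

Execution trace: 'J' (try body) → 'W' (inner try body) → 'L' (inner finally) → 'U' (except AttributeError) → 'V' (after the try/except). Output: JWLUV

Answer: JWLUV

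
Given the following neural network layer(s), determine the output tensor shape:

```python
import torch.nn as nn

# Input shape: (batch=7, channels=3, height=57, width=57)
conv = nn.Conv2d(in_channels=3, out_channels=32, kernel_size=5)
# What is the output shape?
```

Input: (7, 3, 57, 57) -> Output: (7, 32, 53, 53)

Answer: (7, 32, 53, 53)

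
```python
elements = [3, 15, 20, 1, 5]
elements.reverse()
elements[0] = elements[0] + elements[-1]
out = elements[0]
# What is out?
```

Trace:
`elements = [3, 15, 20, 1, 5]` → elements = [3, 15, 20, 1, 5]
`elements.reverse()` → elements = [5, 1, 20, 15, 3]
`elements[0] = elements[0] + elements[-1]` → elements = [8, 1, 20, 15, 3]
`out = elements[0]` → out = 8
So out = 8

Answer: 8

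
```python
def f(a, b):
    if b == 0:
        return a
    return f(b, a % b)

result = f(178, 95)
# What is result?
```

f(178, 95) -> f(95, 83) -> f(83, 12) -> f(12, 11) -> f(11, 1) -> f(1, 0) -> 1

Answer: 1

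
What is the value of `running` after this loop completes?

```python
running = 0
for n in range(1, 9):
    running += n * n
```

Sum of squares 1² to 8² = 204
`running` takes the values: 0 → 1 → 5 → 14 → 30 → 55 → 91 → 140 → 204

Answer: 204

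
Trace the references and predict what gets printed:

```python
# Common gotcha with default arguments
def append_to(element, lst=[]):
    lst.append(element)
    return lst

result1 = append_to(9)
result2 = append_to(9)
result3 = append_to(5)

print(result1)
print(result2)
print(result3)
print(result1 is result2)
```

Key concept: mutable default argument gotcha.
Step by step:
`result1 = append_to(9)` → result1 = [9]
`result2 = append_to(9)` → result1 = [9, 9] (same object as result2); result2 = [9, 9] (same object as result1)
`result3 = append_to(5)` → result1 = [9, 9, 5] (same object as result2, result3); result2 = [9, 9, 5] (same object as result1, result3); result3 = [9, 9, 5] (same object as result1, result2)
`print(result1)` → prints [9, 9, 5]
`print(result2)` → prints [9, 9, 5]
`print(result3)` → prints [9, 9, 5]
`print(result1 is result2)` → prints True

Answer:
[9, 9, 5]
[9, 9, 5]
[9, 9, 5]
True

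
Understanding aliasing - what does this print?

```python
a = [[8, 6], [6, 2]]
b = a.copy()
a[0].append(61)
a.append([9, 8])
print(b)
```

Key concept: shallow copy with nested lists.
Step by step:
`a = [[8, 6], [6, 2]]` → a = [[8, 6], [6, 2]]
`b = a.copy()` → b = [[8, 6], [6, 2]]
`a[0].append(61)` → a = [[8, 6, 61], [6, 2]]; b = [[8, 6, 61], [6, 2]]
`a.append([9, 8])` → a = [[8, 6, 61], [6, 2], [9, 8]]
`print(b)` → prints [[8, 6, 61], [6, 2]]

Answer: [[8, 6, 61], [6, 2]]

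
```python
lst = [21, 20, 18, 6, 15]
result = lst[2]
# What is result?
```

Trace:
`lst = [21, 20, 18, 6, 15]` → lst = [21, 20, 18, 6, 15]
`result = lst[2]` → result = 18
So result = 18

Answer: 18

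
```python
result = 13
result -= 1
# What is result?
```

Trace:
`result = 13` → result = 13
`result -= 1` → result = 12
So result = 12

Answer: 12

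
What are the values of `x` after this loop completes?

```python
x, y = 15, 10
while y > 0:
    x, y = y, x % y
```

GCD of 15 and 10
`x` takes the values: 15 → 10 → 5

Answer: 5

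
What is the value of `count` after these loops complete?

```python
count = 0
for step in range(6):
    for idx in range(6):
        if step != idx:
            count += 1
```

6² - 6 (exclude diagonal)
`count` takes the values: 0 → 1 → 2 → 3 → 4 → 5 → 6 → 7 → 8 → 9 → 10 → 11 → 12 → 13 → 14 → 15 → 16 → 17 → 18 → 19 → 20 → 21 → 22 → 23 → 24 → 25 → 26 → 27 → 28 → 29 → 30

Answer: 30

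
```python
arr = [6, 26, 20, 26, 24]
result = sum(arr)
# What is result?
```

Trace:
`arr = [6, 26, 20, 26, 24]` → arr = [6, 26, 20, 26, 24]
`result = sum(arr)` → result = 102
So result = 102

Answer: 102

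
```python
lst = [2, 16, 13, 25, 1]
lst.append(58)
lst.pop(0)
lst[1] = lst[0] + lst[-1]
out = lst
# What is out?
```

Trace:
`lst = [2, 16, 13, 25, 1]` → lst = [2, 16, 13, 25, 1]
`lst.append(58)` → lst = [2, 16, 13, 25, 1, 58]
`lst.pop(0)` → lst = [16, 13, 25, 1, 58]
`lst[1] = lst[0] + lst[-1]` → lst = [16, 74, 25, 1, 58]
`out = lst` → out = [16, 74, 25, 1, 58]
So out = [16, 74, 25, 1, 58]

Answer: [16, 74, 25, 1, 58]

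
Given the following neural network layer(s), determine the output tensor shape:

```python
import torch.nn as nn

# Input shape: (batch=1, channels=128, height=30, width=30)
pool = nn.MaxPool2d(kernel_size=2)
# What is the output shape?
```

Input: (1, 128, 30, 30) -> Output: (1, 128, 15, 15)

Answer: (1, 128, 15, 15)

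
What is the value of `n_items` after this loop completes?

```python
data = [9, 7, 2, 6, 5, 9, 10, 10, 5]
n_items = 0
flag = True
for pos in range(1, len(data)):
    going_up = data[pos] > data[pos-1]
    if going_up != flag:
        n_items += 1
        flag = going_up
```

Count direction changes in [9, 7, 2, 6, 5, 9, 10, 10, 5]
`n_items` takes the values: 0 → 1 → 2 → 3 → 4 → 5

Answer: 5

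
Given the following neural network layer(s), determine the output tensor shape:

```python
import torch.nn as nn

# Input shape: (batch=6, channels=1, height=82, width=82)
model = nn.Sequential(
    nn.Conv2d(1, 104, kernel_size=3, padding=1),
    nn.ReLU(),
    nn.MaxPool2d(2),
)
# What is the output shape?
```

Input: (6, 1, 82, 82) -> after Conv2d: (6, 104, 82, 82) -> after ReLU: (6, 104, 82, 82) -> Output: (6, 104, 41, 41)

Answer: (6, 104, 41, 41)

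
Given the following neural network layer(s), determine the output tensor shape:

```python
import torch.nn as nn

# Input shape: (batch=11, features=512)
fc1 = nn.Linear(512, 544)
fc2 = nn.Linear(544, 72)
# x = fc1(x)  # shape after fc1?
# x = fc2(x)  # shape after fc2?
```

Input: (11, 512) -> after fc1: (11, 544) -> Output: (11, 72)

Answer: (11, 72)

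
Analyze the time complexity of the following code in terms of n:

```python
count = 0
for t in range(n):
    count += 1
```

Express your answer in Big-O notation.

Each loop level contributes: n. Multiplying the contributions gives O(n).

Answer: O(n)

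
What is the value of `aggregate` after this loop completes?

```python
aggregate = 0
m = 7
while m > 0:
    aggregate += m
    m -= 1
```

Sum 7 down to 1
`aggregate` takes the values: 0 → 7 → 13 → 18 → 22 → 25 → 27 → 28

Answer: 28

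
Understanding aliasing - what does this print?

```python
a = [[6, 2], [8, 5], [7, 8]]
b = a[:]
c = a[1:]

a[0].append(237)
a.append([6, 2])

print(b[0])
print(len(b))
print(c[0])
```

Key concept: slice with nested mutation.
Step by step:
`a = [[6, 2], [8, 5], [7, 8]]` → a = [[6, 2], [8, 5], [7, 8]]
`b = a[:]` → b = [[6, 2], [8, 5], [7, 8]]
`c = a[1:]` → c = [[8, 5], [7, 8]]
`a[0].append(237)` → a = [[6, 2, 237], [8, 5], [7, 8]]; b = [[6, 2, 237], [8, 5], [7, 8]]
`a.append([6, 2])` → a = [[6, 2, 237], [8, 5], [7, 8], [6, 2]]
`print(b[0])` → prints [6, 2, 237]
`print(len(b))` → prints 3
`print(c[0])` → prints [8, 5]

Answer:
[6, 2, 237]
3
[8, 5]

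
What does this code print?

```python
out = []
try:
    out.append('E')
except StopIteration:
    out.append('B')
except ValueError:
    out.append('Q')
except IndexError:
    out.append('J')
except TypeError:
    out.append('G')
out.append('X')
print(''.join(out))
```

Execution trace: 'E' (try body, no exception) → 'X' (after the try/except). Output: EX

Answer: EX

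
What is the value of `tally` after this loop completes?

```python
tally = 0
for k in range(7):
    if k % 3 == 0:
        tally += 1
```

Count numbers divisible by 3 in range(7)
`tally` takes the values: 0 → 1 → 2 → 3

Answer: 3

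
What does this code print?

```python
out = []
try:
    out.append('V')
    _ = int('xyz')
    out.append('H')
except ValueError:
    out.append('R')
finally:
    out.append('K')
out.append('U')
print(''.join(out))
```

Execution trace: 'V' (try body) → 'R' (except ValueError) → 'K' (finally) → 'U' (after the try/except). Output: VRKU

Answer: VRKU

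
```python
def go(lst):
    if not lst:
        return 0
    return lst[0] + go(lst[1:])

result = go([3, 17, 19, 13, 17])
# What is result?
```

3 + 17 + 19 + 13 + 17 + 0 = 69

Answer: 69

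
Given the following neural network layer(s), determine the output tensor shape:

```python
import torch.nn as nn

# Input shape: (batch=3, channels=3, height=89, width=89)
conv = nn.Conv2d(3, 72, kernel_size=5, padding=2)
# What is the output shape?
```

Input: (3, 3, 89, 89) -> Output: (3, 72, 89, 89)

Answer: (3, 72, 89, 89)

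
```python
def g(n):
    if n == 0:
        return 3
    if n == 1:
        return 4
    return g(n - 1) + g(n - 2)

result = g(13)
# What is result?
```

Build up from base cases: g(0)=3, g(1)=4, g(2)=7, g(3)=11, g(4)=18, g(5)=29, g(6)=47, ..., g(13)=1364

Answer: 1364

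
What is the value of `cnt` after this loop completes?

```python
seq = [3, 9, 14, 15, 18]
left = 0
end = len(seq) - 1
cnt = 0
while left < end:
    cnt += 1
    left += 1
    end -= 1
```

Iterations until pointers meet (list length 5)
`cnt` takes the values: 0 → 1 → 2

Answer: 2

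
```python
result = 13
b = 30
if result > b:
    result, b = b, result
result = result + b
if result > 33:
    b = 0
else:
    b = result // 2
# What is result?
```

Trace:
`result = 13` → result = 13
`b = 30` → b = 30
`if result > b: ...` → result > b is False → no variable changes
`result = result + b` → result = 43
`if result > 33: ...` → result > 33 is True → b = 0
So result = 43

Answer: 43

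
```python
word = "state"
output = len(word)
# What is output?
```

Trace:
`word = "state"` → word = 'state'
`output = len(word)` → output = 5
So output = 5

Answer: 5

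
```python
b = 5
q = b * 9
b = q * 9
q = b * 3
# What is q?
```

Trace:
`b = 5` → b = 5
`q = b * 9` → q = 45
`b = q * 9` → b = 405
`q = b * 3` → q = 1215
So q = 1215

Answer: 1215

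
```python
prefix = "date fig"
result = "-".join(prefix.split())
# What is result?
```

Trace:
`prefix = "date fig"` → prefix = 'date fig'
`result = "-".join(prefix.split())` → result = 'date-fig'
So result = 'date-fig'

Answer: 'date-fig'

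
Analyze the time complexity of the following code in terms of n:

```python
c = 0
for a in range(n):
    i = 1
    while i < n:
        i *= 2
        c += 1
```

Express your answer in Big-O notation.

Each loop level contributes: n × log n. Multiplying the contributions gives O(n log n).

Answer: O(n log n)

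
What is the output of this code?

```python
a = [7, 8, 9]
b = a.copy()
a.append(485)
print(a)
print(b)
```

Key concept: list.copy() creates independent copy.
Step by step:
`a = [7, 8, 9]` → a = [7, 8, 9]
`b = a.copy()` → b = [7, 8, 9]
`a.append(485)` → a = [7, 8, 9, 485]
`print(a)` → prints [7, 8, 9, 485]
`print(b)` → prints [7, 8, 9]

Answer:
[7, 8, 9, 485]
[7, 8, 9]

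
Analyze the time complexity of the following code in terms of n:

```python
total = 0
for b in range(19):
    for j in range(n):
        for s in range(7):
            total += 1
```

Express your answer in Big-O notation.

Each loop level contributes: 1 × n × 1. Multiplying the contributions gives O(n).

Answer: O(n)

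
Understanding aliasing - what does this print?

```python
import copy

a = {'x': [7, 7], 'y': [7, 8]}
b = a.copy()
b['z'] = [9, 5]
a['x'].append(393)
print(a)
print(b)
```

Key concept: shallow copy of dict with mutable values.
Step by step:
`a = {'x': [7, 7], 'y': [7, 8]}` → a = {'x': [7, 7], 'y': [7, 8]}
`b = a.copy()` → b = {'x': [7, 7], 'y': [7, 8]}
`b['z'] = [9, 5]` → b = {'x': [7, 7], 'y': [7, 8], 'z': [9, 5]}
`a['x'].append(393)` → a = {'x': [7, 7, 393], 'y': [7, 8]}; b = {'x': [7, 7, 393], 'y': [7, 8], 'z': [9, 5]}
`print(a)` → prints {'x': [7, 7, 393], 'y': [7, 8]}
`print(b)` → prints {'x': [7, 7, 393], 'y': [7, 8], 'z': [9, 5]}

Answer:
{'x': [7, 7, 393], 'y': [7, 8]}
{'x': [7, 7, 393], 'y': [7, 8], 'z': [9, 5]}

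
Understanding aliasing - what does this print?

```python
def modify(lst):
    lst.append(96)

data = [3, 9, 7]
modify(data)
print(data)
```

Key concept: function modifies passed list.
Step by step:
`data = [3, 9, 7]` → data = [3, 9, 7]
`modify(data)` → data = [3, 9, 7, 96]
`print(data)` → prints [3, 9, 7, 96]

Answer: [3, 9, 7, 96]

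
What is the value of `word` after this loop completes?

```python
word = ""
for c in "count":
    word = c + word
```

Reverse 'count'
`word` takes the values: "" → "c" → "oc" → "uoc" → "nuoc" → "tnuoc"

Answer: "tnuoc"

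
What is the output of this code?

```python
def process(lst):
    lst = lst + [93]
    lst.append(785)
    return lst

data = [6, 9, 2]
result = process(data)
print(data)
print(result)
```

Key concept: rebinding parameter vs mutation.
Step by step:
`data = [6, 9, 2]` → data = [6, 9, 2]
`result = process(data)` → result = [6, 9, 2, 93, 785]
`print(data)` → prints [6, 9, 2]
`print(result)` → prints [6, 9, 2, 93, 785]

Answer:
[6, 9, 2]
[6, 9, 2, 93, 785]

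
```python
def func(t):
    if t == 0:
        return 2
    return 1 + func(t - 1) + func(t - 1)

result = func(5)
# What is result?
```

func(t) = 1 + 2·func(t-1), func(0)=2. Closed form: (2+1)·2^5 - 1 = 95.

Answer: 95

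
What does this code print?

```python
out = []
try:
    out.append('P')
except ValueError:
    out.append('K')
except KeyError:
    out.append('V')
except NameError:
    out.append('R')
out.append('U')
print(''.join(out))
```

Execution trace: 'P' (try body, no exception) → 'U' (after the try/except). Output: PU

Answer: PU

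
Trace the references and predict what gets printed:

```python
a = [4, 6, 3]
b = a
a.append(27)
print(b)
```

Key concept: basic list aliasing.
Step by step:
`a = [4, 6, 3]` → a = [4, 6, 3]
`b = a` → b = [4, 6, 3] (same object as a)
`a.append(27)` → a = [4, 6, 3, 27] (same object as b); b = [4, 6, 3, 27] (same object as a)
`print(b)` → prints [4, 6, 3, 27]

Answer: [4, 6, 3, 27]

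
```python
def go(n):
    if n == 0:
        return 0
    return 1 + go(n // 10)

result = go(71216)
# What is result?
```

Count of digits of 71216: 5

Answer: 5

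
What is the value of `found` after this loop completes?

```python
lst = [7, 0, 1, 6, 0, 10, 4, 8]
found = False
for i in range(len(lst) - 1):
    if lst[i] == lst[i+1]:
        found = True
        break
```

Check consecutive duplicates in [7, 0, 1, 6, 0, 10, 4, 8]
`found` takes the values: False

Answer: False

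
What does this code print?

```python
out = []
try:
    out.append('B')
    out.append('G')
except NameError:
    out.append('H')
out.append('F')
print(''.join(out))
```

Execution trace: 'B' (try body) → 'G' (try body, no exception) → 'F' (after the try/except). Output: BGF

Answer: BGF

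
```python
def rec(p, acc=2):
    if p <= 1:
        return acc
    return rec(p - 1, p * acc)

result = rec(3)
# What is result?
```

Accumulator trace (n, acc): (3, 2) -> (2, 6) -> (1, 12) -> return 12

Answer: 12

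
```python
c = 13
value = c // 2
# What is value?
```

Trace:
`c = 13` → c = 13
`value = c // 2` → value = 6
So value = 6

Answer: 6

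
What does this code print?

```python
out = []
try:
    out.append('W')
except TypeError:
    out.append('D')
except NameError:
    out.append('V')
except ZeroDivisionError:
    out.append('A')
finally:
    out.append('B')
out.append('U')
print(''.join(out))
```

Execution trace: 'W' (try body, no exception) → 'B' (finally) → 'U' (after the try/except). Output: WBU

Answer: WBU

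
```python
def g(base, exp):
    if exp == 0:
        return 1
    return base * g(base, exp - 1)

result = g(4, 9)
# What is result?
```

g(4, 9) = 4 * 4 * 4 * 4 * 4 * 4 * 4 * 4 * 4 = 262144

Answer: 262144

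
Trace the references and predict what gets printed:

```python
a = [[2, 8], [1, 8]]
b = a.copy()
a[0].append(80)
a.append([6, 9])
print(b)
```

Key concept: shallow copy with nested lists.
Step by step:
`a = [[2, 8], [1, 8]]` → a = [[2, 8], [1, 8]]
`b = a.copy()` → b = [[2, 8], [1, 8]]
`a[0].append(80)` → a = [[2, 8, 80], [1, 8]]; b = [[2, 8, 80], [1, 8]]
`a.append([6, 9])` → a = [[2, 8, 80], [1, 8], [6, 9]]
`print(b)` → prints [[2, 8, 80], [1, 8]]

Answer: [[2, 8, 80], [1, 8]]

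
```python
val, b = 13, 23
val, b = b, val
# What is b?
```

Trace:
`val, b = 13, 23` → val = 13; b = 23
`val, b = b, val` → val = 23; b = 13
So b = 13

Answer: 13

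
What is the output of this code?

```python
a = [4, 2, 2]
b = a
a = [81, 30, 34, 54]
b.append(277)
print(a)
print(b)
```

Key concept: rebinding vs mutation: a is rebound to a new list, b still points at the original.
Step by step:
`a = [4, 2, 2]` → a = [4, 2, 2]
`b = a` → b = [4, 2, 2] (same object as a)
`a = [81, 30, 34, 54]` → a = [81, 30, 34, 54]
`b.append(277)` → b = [4, 2, 2, 277]
`print(a)` → prints [81, 30, 34, 54]
`print(b)` → prints [4, 2, 2, 277]

Answer:
[81, 30, 34, 54]
[4, 2, 2, 277]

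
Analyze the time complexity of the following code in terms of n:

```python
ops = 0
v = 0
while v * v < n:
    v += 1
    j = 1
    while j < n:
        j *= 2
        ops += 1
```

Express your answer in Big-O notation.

Each loop level contributes: √n × log n. Multiplying the contributions gives O(√n log n).

Answer: O(√n log n)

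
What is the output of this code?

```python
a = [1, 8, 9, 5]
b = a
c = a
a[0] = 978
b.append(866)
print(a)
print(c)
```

Key concept: multiple aliases.
Step by step:
`a = [1, 8, 9, 5]` → a = [1, 8, 9, 5]
`b = a` → b = [1, 8, 9, 5] (same object as a)
`c = a` → c = [1, 8, 9, 5] (same object as a, b)
`a[0] = 978` → a = [978, 8, 9, 5] (same object as b, c); b = [978, 8, 9, 5] (same object as a, c); c = [978, 8, 9, 5] (same object as a, b)
`b.append(866)` → a = [978, 8, 9, 5, 866] (same object as b, c); b = [978, 8, 9, 5, 866] (same object as a, c); c = [978, 8, 9, 5, 866] (same object as a, b)
`print(a)` → prints [978, 8, 9, 5, 866]
`print(c)` → prints [978, 8, 9, 5, 866]

Answer:
[978, 8, 9, 5, 866]
[978, 8, 9, 5, 866]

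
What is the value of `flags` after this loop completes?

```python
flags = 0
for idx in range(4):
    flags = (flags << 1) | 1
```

Build 4 consecutive 1-bits: 0b1111
`flags` takes the values: 0 → 1 → 3 → 7 → 15

Answer: 15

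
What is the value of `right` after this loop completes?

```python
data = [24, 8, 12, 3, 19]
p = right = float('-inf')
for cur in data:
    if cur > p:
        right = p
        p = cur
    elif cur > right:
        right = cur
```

Second largest (with repeats) in [24, 8, 12, 3, 19]
`right` takes the values: -inf → 8 → 12 → 19

Answer: 19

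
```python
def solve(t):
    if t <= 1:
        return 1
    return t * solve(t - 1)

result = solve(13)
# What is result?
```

solve(13) = 13 * 12 * 11 * 10 * 9 * 8 * 7 * 6 * 5 * 4 * 3 * 2 * 1 = 6227020800

Answer: 6227020800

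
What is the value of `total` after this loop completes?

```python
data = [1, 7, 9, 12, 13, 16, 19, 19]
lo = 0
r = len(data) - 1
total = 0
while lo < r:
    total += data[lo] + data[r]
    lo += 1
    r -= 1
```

Sum of pairs from ends
`total` takes the values: 0 → 20 → 46 → 71 → 96

Answer: 96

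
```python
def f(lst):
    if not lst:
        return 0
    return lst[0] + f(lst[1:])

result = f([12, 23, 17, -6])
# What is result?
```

12 + 23 + 17 + (-6) + 0 = 46

Answer: 46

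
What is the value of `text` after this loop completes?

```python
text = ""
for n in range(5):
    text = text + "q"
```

Repeat 'q' 5 times
`text` takes the values: "" → "q" → "qq" → "qqq" → "qqqq" → "qqqqq"

Answer: "qqqqq"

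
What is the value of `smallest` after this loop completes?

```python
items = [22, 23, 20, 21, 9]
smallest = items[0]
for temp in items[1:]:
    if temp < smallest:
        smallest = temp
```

Minimum of [22, 23, 20, 21, 9]
`smallest` takes the values: 22 → 20 → 9

Answer: 9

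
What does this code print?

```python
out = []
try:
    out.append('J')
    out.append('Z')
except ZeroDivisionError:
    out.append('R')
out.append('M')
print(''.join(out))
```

Execution trace: 'J' (try body) → 'Z' (try body, no exception) → 'M' (after the try/except). Output: JZM

Answer: JZM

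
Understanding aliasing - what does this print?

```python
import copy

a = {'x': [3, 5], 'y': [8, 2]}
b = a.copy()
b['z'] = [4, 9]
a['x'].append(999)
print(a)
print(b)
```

Key concept: shallow copy of dict with mutable values.
Step by step:
`a = {'x': [3, 5], 'y': [8, 2]}` → a = {'x': [3, 5], 'y': [8, 2]}
`b = a.copy()` → b = {'x': [3, 5], 'y': [8, 2]}
`b['z'] = [4, 9]` → b = {'x': [3, 5], 'y': [8, 2], 'z': [4, 9]}
`a['x'].append(999)` → a = {'x': [3, 5, 999], 'y': [8, 2]}; b = {'x': [3, 5, 999], 'y': [8, 2], 'z': [4, 9]}
`print(a)` → prints {'x': [3, 5, 999], 'y': [8, 2]}
`print(b)` → prints {'x': [3, 5, 999], 'y': [8, 2], 'z': [4, 9]}

Answer:
{'x': [3, 5, 999], 'y': [8, 2]}
{'x': [3, 5, 999], 'y': [8, 2], 'z': [4, 9]}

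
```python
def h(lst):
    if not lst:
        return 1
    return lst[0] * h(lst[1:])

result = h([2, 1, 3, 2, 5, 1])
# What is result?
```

Product over [2, 1, 3, 2, 5, 1] = 2 * 1 * 3 * 2 * 5 * 1 = 60

Answer: 60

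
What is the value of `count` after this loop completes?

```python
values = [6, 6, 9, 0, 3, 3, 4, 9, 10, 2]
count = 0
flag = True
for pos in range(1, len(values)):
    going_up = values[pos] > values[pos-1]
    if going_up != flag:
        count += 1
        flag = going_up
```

Count direction changes in [6, 6, 9, 0, 3, 3, 4, 9, 10, 2]
`count` takes the values: 0 → 1 → 2 → 3 → 4 → 5 → 6 → 7

Answer: 7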